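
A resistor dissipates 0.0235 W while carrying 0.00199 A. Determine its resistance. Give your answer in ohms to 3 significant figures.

5930 Ω

The two known quantities fix the third via R = P / I².
R = 0.0235 / (0.001990)² = 5934 Ω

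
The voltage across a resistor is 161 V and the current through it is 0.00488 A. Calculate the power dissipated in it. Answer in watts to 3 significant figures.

0.786 W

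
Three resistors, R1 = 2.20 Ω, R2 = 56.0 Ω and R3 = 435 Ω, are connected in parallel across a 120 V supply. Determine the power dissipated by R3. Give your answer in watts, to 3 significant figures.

33.1 W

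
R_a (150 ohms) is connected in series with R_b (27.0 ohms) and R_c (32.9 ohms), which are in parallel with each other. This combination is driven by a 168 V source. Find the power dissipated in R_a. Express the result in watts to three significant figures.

156 W

Replace R_b and R_c with their parallel equivalent so the circuit becomes R_a in series with R_p.
R_p = (27.0×32.9)/(27.0+32.9) = 14.83 Ω
R_total = 150 + 14.83 = 164.8 Ω
I = V / R_total = 168 / 164.8 = 1.019 A
R_a carries the full series current, so P = I²R.
P_R_a = (1.019)² × 150 = 155.8 W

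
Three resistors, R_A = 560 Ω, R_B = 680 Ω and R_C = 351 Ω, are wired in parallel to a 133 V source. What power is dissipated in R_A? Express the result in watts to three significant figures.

31.6 W

R_A sits directly across the source, so P = V²/R with V = 133 V.
P_R_A = V² / R_A = (133)² / 560 Ω = 31.59 W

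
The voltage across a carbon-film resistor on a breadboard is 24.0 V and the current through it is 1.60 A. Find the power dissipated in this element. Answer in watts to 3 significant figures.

V and I are known directly — P = V I, no intermediate step needed.
P = 24.0 V × 1.600 A = 38.40 W

38.4 W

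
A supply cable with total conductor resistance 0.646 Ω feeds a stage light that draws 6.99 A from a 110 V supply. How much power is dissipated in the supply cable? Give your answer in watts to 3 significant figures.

31.6 W

Only the current and the line resistance are needed for the I²R loss.
The supply cable carries the full 6.99 A.
P_line = I² R_line = (6.990)² × 0.646 = 31.56 W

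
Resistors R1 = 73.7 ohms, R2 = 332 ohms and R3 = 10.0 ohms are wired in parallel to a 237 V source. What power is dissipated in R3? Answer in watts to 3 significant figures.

R3 sits directly across the source, so P = V²/R with V = 237 V.
P_R3 = V² / R3 = (237)² / 10.0 Ω = 5617 W

5620 W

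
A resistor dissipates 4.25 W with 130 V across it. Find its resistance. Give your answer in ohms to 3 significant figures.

3980 Ω

The two known quantities fix the third via R = V² / P.
R = (130)² / 4.25 = 3976 Ω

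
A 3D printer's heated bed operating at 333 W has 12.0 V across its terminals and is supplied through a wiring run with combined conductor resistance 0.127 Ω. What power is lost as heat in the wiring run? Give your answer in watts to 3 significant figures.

The wiring run is a series resistance carrying the load current; its dissipation is I²R_line.
I = P / V = 333 / 12.0 = 27.75 A through the wiring run.
P_line = I² R_line = (27.75)² × 0.127 = 97.80 W

97.8 W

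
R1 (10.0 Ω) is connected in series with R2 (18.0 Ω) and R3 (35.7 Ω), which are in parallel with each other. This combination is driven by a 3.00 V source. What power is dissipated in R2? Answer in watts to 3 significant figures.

Replace R2 and R3 with their parallel equivalent so the circuit becomes R1 in series with R_p.
R_p = (18.0×35.7)/(18.0+35.7) = 11.97 Ω
R_total = 10.0 + 11.97 = 21.97 Ω
I = V / R_total = 3.00 / 21.97 = 0.1366 A
Voltage across the parallel pair: V_p = I × R_p = 0.1366 × 11.97 = 1.634 V
R2 sees V_p directly, so P = V_p² / R2.
P_R2 = (1.634)² / 18.0 = 0.1484 W

0.148 W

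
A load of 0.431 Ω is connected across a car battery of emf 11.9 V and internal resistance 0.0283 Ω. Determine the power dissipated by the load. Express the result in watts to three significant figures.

289 W

With r and R in series, I = ε/(r+R); the load dissipates I²R.
I = ε / (r + R) = 11.9 / (0.0283 + 0.431) = 25.91 A
P_load = I² R = (25.91)² × 0.431 = 289.3 W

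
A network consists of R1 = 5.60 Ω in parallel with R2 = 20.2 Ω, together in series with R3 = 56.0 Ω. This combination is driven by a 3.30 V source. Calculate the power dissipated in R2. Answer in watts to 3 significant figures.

Combine R1 and R2 into their parallel equivalent first, reducing the network to two series resistors.
R_p = (5.60×20.2)/(5.60+20.2) = 4.384 Ω
R_total = R_p + 56.0 = 4.384 + 56.0 = 60.38 Ω
I = V / R_total = 3.30 / 60.38 = 0.05465 A
Voltage across the parallel pair: V_p = I × R_p = 0.05465 × 4.384 = 0.2396 V
R2 sits across V_p; its power is V_p²/R.
P_R2 = (0.2396)² / 20.2 = 0.002842 W

0.00284 W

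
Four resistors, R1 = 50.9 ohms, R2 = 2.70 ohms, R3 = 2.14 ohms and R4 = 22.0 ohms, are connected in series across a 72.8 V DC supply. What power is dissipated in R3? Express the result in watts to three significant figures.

1.88 W

In a series string the same current flows through every resistor — find that current, then P = I²R for the one we want.
R_total = 50.9 + 2.70 + 2.14 + 22.0 = 77.74 Ω
I = V / R_total = 72.8 / 77.74 = 0.9365 A
P_R3 = I² × R3 = (0.9365)² × 2.14 = 1.877 W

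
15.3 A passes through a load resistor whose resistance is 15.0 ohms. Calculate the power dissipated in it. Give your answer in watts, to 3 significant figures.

3510 W

Current and resistance are given, so P = I²R is the direct form.
P = (15.30 A)² × 15.0 Ω = 3511 W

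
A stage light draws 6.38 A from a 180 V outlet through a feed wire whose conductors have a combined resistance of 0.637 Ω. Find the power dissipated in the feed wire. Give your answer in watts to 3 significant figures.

The feed wire and load are in series, so the same current flows in both; the loss is I²R_line.
The feed wire carries the full 6.38 A.
P_line = I² R_line = (6.380)² × 0.637 = 25.93 W

25.9 W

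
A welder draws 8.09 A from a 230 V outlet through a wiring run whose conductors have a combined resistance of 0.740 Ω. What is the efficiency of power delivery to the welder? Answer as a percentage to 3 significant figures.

The wiring run carries the full 8.09 A.
P_line = I² R_line = (8.090)² × 0.740 = 48.43 W
P_source = V I = 230 × 8.090 = 1861 W; P_load = 1812 W
η = P_load / P_source = 1812 / 1861 = 0.9740

97.4 %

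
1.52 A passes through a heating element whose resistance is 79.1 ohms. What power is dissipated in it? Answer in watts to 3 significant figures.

183 W

Current and resistance are given, so P = I²R is the direct form.
P = (1.520 A)² × 79.1 Ω = 182.8 W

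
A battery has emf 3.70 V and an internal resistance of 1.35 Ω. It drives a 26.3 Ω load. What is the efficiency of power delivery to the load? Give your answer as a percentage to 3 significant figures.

Both r and R carry the same current, so the power split is just the resistance split: η = R/(R+r).
η = R / (R + r) = 26.3 / (26.3 + 1.35) = 0.9512

95.1 %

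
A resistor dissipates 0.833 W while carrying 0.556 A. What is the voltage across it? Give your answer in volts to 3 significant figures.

1.50 V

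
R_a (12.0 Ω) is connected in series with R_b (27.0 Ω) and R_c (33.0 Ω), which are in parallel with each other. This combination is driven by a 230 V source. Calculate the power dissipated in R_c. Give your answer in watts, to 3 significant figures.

First combine the parallel branches into one equivalent R_p, then R_a + R_p is a series pair.
R_p = (27.0×33.0)/(27.0+33.0) = 14.85 Ω
R_total = 12.0 + 14.85 = 26.85 Ω
I = V / R_total = 230 / 26.85 = 8.566 A
Voltage across the parallel pair: V_p = I × R_p = 8.566 × 14.85 = 127.2 V
With V_p across R_c, its power is V_p²/R_c.
P_R_c = (127.2)² / 33.0 = 490.3 W

490 W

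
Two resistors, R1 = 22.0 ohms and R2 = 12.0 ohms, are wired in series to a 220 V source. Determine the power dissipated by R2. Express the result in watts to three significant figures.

502 W

In a series string the same current flows through every resistor — find that current, then P = I²R for the one we want.
R_total = 22.0 + 12.0 = 34.00 Ω
I = V / R_total = 220 / 34.00 = 6.471 A
P_R2 = I² × R2 = (6.471)² × 12.0 = 502.4 W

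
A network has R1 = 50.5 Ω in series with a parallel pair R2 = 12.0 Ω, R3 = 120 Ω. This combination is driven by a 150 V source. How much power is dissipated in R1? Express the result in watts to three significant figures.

301 W

First combine the parallel branches into one equivalent R_p, then R1 + R_p is a series pair.
R_p = (12.0×120)/(12.0+120) = 10.91 Ω
R_total = 50.5 + 10.91 = 61.41 Ω
I = V / R_total = 150 / 61.41 = 2.443 A
R1 is in the main series path, so its power is I²R1.
P_R1 = (2.443)² × 50.5 = 301.3 W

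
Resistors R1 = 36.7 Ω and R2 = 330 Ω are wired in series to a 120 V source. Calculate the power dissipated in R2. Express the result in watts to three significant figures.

35.3 W

Series elements share the same current, so find I first, then use P = I²R.
R_total = 36.7 + 330 = 366.7 Ω
I = V / R_total = 120 / 366.7 = 0.3272 A
P_R2 = I² × R2 = (0.3272)² × 330 = 35.34 W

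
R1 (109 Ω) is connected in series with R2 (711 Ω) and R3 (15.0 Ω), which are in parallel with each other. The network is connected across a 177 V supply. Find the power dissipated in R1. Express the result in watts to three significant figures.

223 W

First combine the parallel branches into one equivalent R_p, then R1 + R_p is a series pair.
R_p = (711×15.0)/(711+15.0) = 14.69 Ω
R_total = 109 + 14.69 = 123.7 Ω
I = V / R_total = 177 / 123.7 = 1.431 A
R1 is in the main series path, so its power is I²R1.
P_R1 = (1.431)² × 109 = 223.2 W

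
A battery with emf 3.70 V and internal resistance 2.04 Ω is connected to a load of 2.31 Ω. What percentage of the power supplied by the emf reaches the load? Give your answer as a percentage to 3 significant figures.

The source delivers εI, of which I²R reaches the load and I²r is lost; since I is common, η = R/(R+r).
η = R / (R + r) = 2.31 / (2.31 + 2.04) = 0.5310

53.1 %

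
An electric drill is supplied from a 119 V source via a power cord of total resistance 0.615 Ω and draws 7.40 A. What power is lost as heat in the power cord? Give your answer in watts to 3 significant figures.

33.7 W

The power cord is a series resistance carrying the load current; its dissipation is I²R_line.
The power cord carries the full 7.40 A.
P_line = I² R_line = (7.400)² × 0.615 = 33.68 W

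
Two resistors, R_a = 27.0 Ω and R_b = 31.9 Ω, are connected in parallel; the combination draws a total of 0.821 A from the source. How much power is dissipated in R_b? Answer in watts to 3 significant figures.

4.52 W

We need the common branch voltage; get it from I_total × R_eq, then P = V²/R for the branch.
1/R_eq = 1/27.0 + 1/31.9 ⇒ R_eq = 14.62 Ω
V = I_total × R_eq = 0.8210 × 14.62 = 12.01 V
P_R_b = V² / R_b = (12.01)² / 31.9 = 4.518 W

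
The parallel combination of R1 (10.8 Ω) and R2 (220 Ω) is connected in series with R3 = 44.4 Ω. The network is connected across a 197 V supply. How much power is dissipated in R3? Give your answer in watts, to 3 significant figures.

Collapse the R1‖R2 pair into one equivalent R_p; then R_p and R3 form a series string.
R_p = (10.8×220)/(10.8+220) = 10.29 Ω
R_total = R_p + 44.4 = 10.29 + 44.4 = 54.69 Ω
I = V / R_total = 197 / 54.69 = 3.602 A
R3 is the series element, so its power is I²R.
P_R3 = (3.602)² × 44.4 = 576.0 W

576 W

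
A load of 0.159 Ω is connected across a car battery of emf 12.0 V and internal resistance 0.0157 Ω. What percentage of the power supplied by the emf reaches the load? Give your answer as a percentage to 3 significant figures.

Both r and R carry the same current, so the power split is just the resistance split: η = R/(R+r).
η = R / (R + r) = 0.159 / (0.159 + 0.0157) = 0.9101

91.0 %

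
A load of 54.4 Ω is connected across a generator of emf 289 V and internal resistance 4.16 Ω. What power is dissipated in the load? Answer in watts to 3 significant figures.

1320 W

The internal resistance and the load are in series, so the same I flows through both; get I from ε/(r+R), then I²R for the load.
I = ε / (r + R) = 289 / (4.16 + 54.4) = 4.935 A
P_load = I² R = (4.935)² × 54.4 = 1325 W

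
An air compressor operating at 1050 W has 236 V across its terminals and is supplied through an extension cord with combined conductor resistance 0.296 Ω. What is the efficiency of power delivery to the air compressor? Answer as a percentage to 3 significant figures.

99.4 %

I = P / V = 1050 / 236 = 4.449 A through the extension cord.
P_line = I² R_line = (4.449)² × 0.296 = 5.859 W
P_source = P_load + P_line = 1050 + 5.859 = 1056 W
η = P_load / P_source = 1050 / 1056 = 0.9945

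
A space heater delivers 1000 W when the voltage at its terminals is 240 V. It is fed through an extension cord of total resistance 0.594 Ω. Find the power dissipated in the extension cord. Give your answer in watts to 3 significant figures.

The extension cord and load are in series, so the same current flows in both; the loss is I²R_line.
I = P / V = 1000 / 240 = 4.167 A through the extension cord.
P_line = I² R_line = (4.167)² × 0.594 = 10.31 W

10.3 W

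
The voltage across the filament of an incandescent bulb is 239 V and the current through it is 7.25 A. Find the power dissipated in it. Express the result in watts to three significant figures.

1730 W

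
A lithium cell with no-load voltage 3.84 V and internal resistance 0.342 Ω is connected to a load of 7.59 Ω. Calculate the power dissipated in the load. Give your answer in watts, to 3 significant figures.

1.78 W

Load and internal resistance form a series loop — compute the loop current, then the load power via I²R.
I = ε / (r + R) = 3.84 / (0.342 + 7.59) = 0.4841 A
P_load = I² R = (0.4841)² × 7.59 = 1.779 W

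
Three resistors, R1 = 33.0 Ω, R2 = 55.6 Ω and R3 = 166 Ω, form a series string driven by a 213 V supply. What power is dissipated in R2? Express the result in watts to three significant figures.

38.9 W

Every series element carries the same I. Get I from the total resistance, then P = I² × R2.
R_total = 33.0 + 55.6 + 166 = 254.6 Ω
I = V / R_total = 213 / 254.6 = 0.8366 A
P_R2 = I² × R2 = (0.8366)² × 55.6 = 38.92 W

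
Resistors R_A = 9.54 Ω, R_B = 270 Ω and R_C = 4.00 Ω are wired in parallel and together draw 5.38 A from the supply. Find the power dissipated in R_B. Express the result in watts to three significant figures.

0.834 W

Only the total current is stated, so first find the parallel equivalent to get the voltage across the combination.
1/R_eq = 1/9.54 + 1/270 + 1/4.00 ⇒ R_eq = 2.789 Ω
V = I_total × R_eq = 5.380 × 2.789 = 15.01 V
P_R_B = V² / R_B = (15.01)² / 270 = 0.8340 W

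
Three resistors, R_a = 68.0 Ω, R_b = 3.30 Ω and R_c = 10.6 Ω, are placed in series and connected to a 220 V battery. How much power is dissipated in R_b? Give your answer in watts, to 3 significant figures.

23.8 W

Every series element carries the same I. Get I from the total resistance, then P = I² × R_b.
R_total = 68.0 + 3.30 + 10.6 = 81.90 Ω
I = V / R_total = 220 / 81.90 = 2.686 A
P_R_b = I² × R_b = (2.686)² × 3.30 = 23.81 W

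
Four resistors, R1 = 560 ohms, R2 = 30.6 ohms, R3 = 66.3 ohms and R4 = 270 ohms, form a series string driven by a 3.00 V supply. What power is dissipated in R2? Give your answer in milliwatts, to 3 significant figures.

Every series element carries the same I. Get I from the total resistance, then P = I² × R2.
R_total = 560 + 30.6 + 66.3 + 270 = 926.9 Ω
I = V / R_total = 3.00 / 926.9 = 0.003237 A
P_R2 = I² × R2 = (0.003237)² × 30.6 = 0.0003206 W

0.321 mW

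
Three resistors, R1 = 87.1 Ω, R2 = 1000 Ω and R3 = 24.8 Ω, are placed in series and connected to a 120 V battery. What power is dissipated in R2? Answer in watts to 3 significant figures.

The current is common to all series resistors; compute it, then apply P = I²R for the target.
R_total = 87.1 + 1000 + 24.8 = 1112 Ω
I = V / R_total = 120 / 1112 = 0.1079 A
P_R2 = I² × R2 = (0.1079)² × 1000 = 11.65 W

11.6 W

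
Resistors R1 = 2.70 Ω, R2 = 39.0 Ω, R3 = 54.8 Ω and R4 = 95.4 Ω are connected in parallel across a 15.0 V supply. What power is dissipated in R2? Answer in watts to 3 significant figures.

R2 sits directly across the source, so P = V²/R with V = 15.0 V.
P_R2 = V² / R2 = (15.0)² / 39.0 Ω = 5.769 W

5.77 W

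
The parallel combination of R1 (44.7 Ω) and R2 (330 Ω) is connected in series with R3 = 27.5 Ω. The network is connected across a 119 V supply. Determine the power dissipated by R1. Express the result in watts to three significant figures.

110 W

First find R_p for the parallel pair, then treat R_p + R3 as a series loop.
R_p = (44.7×330)/(44.7+330) = 39.37 Ω
R_total = R_p + 27.5 = 39.37 + 27.5 = 66.87 Ω
I = V / R_total = 119 / 66.87 = 1.780 A
Voltage across the parallel pair: V_p = I × R_p = 1.780 × 39.37 = 70.06 V
R1 has V_p across it, so P = V_p²/R1.
P_R1 = (70.06)² / 44.7 = 109.8 W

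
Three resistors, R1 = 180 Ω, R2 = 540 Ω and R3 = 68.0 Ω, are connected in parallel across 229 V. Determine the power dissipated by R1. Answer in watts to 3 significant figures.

291 W

Parallel branches share the same voltage; P = V²/R gives the branch power in one step.
P_R1 = V² / R1 = (229)² / 180 Ω = 291.3 W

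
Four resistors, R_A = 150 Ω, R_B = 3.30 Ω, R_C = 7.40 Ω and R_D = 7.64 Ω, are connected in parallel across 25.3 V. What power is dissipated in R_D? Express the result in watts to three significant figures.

83.8 W

R_D sits directly across the source, so P = V²/R with V = 25.3 V.
P_R_D = V² / R_D = (25.3)² / 7.64 Ω = 83.78 W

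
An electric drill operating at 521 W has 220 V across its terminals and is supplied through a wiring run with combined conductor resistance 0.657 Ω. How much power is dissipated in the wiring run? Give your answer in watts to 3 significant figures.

3.68 W

Line loss is just I²R for the cable — we know both I and R_line directly.
I = P / V = 521 / 220 = 2.368 A through the wiring run.
P_line = I² R_line = (2.368)² × 0.657 = 3.685 W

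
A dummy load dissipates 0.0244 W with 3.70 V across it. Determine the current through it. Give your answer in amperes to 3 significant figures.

The two known quantities fix the third via I = P / V.
I = 0.0244 / 3.70 = 0.006595 A

0.00659 A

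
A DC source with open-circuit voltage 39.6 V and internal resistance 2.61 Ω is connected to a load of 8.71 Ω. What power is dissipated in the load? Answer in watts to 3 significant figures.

With r and R in series, I = ε/(r+R); the load dissipates I²R.
I = ε / (r + R) = 39.6 / (2.61 + 8.71) = 3.498 A
P_load = I² R = (3.498)² × 8.71 = 106.6 W

107 W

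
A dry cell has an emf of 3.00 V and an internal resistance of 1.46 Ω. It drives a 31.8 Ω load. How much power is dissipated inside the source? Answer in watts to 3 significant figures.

The source's internal resistance is just another series element carrying I; its dissipation is I²r.
I = ε / (r + R) = 3.00 / (1.46 + 31.8) = 0.09020 A
P_int = I² r = (0.09020)² × 1.46 = 0.01188 W

0.0119 W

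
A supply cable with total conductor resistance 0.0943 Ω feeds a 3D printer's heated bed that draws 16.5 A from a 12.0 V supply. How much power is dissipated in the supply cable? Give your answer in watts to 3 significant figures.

25.7 W

The supply cable and load are in series, so the same current flows in both; the loss is I²R_line.
The supply cable carries the full 16.5 A.
P_line = I² R_line = (16.50)² × 0.0943 = 25.67 W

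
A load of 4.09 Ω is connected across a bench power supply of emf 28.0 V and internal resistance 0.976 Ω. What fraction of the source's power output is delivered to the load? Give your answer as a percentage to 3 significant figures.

80.7 %

Both r and R carry the same current, so the power split is just the resistance split: η = R/(R+r).
η = R / (R + r) = 4.09 / (4.09 + 0.976) = 0.8073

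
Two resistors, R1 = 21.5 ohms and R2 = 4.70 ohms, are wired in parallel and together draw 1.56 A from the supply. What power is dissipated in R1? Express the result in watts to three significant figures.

1.68 W

Parallel branches share V, not I — compute V via R_eq, then use V²/R for the target branch.
1/R_eq = 1/21.5 + 1/4.70 ⇒ R_eq = 3.857 Ω
V = I_total × R_eq = 1.560 × 3.857 = 6.017 V
P_R1 = V² / R1 = (6.017)² / 21.5 = 1.684 W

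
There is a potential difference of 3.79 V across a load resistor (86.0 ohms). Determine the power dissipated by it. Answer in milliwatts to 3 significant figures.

V and R are stated; P = V²/R avoids computing the current.
P = (3.79 V)² / 86.0 Ω = 0.1670 W

167 mW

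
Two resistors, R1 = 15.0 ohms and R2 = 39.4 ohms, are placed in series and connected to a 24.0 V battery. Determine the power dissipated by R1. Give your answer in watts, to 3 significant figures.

2.92 W

Every series element carries the same I. Get I from the total resistance, then P = I² × R1.
R_total = 15.0 + 39.4 = 54.40 Ω
I = V / R_total = 24.0 / 54.40 = 0.4412 A
P_R1 = I² × R1 = (0.4412)² × 15.0 = 2.920 W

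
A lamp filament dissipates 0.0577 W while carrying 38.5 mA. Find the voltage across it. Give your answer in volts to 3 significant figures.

Inverting the appropriate power form: V = P / I.
V = 0.0577 / 0.03850 = 1.499 V

1.50 V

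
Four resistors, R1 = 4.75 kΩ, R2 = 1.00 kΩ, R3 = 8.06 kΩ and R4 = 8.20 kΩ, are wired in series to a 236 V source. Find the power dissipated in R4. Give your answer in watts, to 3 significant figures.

Series elements share the same current, so find I first, then use P = I²R.
R_total = (4.75 + 1.00 + 8.06 + 8.20) kΩ = 22010 Ω
I = V / R_total = 236 / 22010 = 0.01072 A
P_R4 = I² × R4 = (0.01072)² × 8200 = 0.9428 W

0.943 W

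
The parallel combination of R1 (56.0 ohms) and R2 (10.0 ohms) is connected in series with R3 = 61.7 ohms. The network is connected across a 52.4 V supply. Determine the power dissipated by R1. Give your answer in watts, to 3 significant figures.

0.717 W

Collapse the R1‖R2 pair into one equivalent R_p; then R_p and R3 form a series string.
R_p = (56.0×10.0)/(56.0+10.0) = 8.485 Ω
R_total = R_p + 61.7 = 8.485 + 61.7 = 70.18 Ω
I = V / R_total = 52.4 / 70.18 = 0.7466 A
Voltage across the parallel pair: V_p = I × R_p = 0.7466 × 8.485 = 6.335 V
R1 sits across V_p; its power is V_p²/R.
P_R1 = (6.335)² / 56.0 = 0.7166 W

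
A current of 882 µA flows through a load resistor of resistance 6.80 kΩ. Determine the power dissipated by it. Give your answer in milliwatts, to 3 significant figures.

5.29 mW

The current through and the resistance of the element are both given; use P = I²R.
P = (0.0008820 A)² × 6800 Ω = 0.005290 W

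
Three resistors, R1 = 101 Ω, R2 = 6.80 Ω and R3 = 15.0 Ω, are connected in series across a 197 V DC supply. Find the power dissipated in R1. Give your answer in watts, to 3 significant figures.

The current is common to all series resistors; compute it, then apply P = I²R for the target.
R_total = 101 + 6.80 + 15.0 = 122.8 Ω
I = V / R_total = 197 / 122.8 = 1.604 A
P_R1 = I² × R1 = (1.604)² × 101 = 259.9 W

260 W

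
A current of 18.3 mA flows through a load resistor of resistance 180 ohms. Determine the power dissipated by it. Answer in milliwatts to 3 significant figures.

60.3 mW

Current and resistance are given, so P = I²R is the direct form.
P = (0.01830 A)² × 180 Ω = 0.06028 W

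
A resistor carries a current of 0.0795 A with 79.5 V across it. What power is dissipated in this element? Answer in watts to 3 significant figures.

6.32 W

Since both terminal voltage and current are stated, P = V I gives the power in one step.
P = 79.5 V × 0.07950 A = 6.320 W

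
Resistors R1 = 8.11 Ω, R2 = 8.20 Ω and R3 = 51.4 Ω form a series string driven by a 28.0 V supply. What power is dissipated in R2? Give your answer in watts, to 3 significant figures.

Series elements share the same current, so find I first, then use P = I²R.
R_total = 8.11 + 8.20 + 51.4 = 67.71 Ω
I = V / R_total = 28.0 / 67.71 = 0.4135 A
P_R2 = I² × R2 = (0.4135)² × 8.20 = 1.402 W

1.40 W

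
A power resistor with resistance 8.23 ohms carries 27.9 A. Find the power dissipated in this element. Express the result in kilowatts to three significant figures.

6.41 kW

With I and R stated, P = I²R applies in one step.
P = (27.90 A)² × 8.23 Ω = 6406 W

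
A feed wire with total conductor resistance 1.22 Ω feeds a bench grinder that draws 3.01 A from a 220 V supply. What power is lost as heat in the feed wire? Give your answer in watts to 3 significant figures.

11.1 W

Line loss is just I²R for the cable — we know both I and R_line directly.
The feed wire carries the full 3.01 A.
P_line = I² R_line = (3.010)² × 1.22 = 11.05 W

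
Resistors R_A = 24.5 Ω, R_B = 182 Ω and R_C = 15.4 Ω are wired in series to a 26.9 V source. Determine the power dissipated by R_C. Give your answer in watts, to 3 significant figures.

Since the resistors are in series they all carry the loop current I = V/R_total; the power in any one is I²R.
R_total = 24.5 + 182 + 15.4 = 221.9 Ω
I = V / R_total = 26.9 / 221.9 = 0.1212 A
P_R_C = I² × R_C = (0.1212)² × 15.4 = 0.2263 W

0.226 W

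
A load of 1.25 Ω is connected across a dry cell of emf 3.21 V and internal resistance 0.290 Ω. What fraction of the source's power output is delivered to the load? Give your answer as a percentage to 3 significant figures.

81.2 %

The source delivers εI, of which I²R reaches the load and I²r is lost; since I is common, η = R/(R+r).
η = R / (R + r) = 1.25 / (1.25 + 0.290) = 0.8117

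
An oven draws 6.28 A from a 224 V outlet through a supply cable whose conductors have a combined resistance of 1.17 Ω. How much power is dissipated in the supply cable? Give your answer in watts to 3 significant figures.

Only the current and the line resistance are needed for the I²R loss.
The supply cable carries the full 6.28 A.
P_line = I² R_line = (6.280)² × 1.17 = 46.14 W

46.1 W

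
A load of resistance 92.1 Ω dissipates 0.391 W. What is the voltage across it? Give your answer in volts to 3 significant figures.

6.00 V

From P = V I = I²R = V²/R, with the two given quantities we get V = √(P R).
V = √(0.391 × 92.1) = 6.001 V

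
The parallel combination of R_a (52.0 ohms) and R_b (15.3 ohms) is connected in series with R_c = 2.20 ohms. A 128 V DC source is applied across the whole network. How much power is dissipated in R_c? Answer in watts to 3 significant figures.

First find R_p for the parallel pair, then treat R_p + R_c as a series loop.
R_p = (52.0×15.3)/(52.0+15.3) = 11.82 Ω
R_total = R_p + 2.20 = 11.82 + 2.20 = 14.02 Ω
I = V / R_total = 128 / 14.02 = 9.129 A
All the supply current flows through R_c; use P = I²R_c.
P_R_c = (9.129)² × 2.20 = 183.3 W

183 W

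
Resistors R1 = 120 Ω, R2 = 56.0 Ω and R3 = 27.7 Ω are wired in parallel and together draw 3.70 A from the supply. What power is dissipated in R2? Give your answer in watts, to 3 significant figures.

Parallel branches share V, not I — compute V via R_eq, then use V²/R for the target branch.
1/R_eq = 1/120 + 1/56.0 + 1/27.7 ⇒ R_eq = 16.05 Ω
V = I_total × R_eq = 3.700 × 16.05 = 59.40 V
P_R2 = V² / R2 = (59.40)² / 56.0 = 63.00 W

63.0 W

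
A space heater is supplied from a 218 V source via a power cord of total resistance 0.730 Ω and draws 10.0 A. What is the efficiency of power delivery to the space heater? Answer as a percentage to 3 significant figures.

The power cord carries the full 10.0 A.
P_line = I² R_line = (10.00)² × 0.730 = 73.00 W
P_source = V I = 218 × 10.00 = 2180 W; P_load = 2107 W
η = P_load / P_source = 2107 / 2180 = 0.9665

96.7 %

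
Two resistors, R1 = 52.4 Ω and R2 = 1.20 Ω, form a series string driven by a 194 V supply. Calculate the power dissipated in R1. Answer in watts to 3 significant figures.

686 W

Series elements share the same current, so find I first, then use P = I²R.
R_total = 52.4 + 1.20 = 53.60 Ω
I = V / R_total = 194 / 53.60 = 3.619 A
P_R1 = I² × R1 = (3.619)² × 52.4 = 686.4 W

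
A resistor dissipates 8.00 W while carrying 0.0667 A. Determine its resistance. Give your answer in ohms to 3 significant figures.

The two known quantities fix the third via R = P / I².
R = 8.00 / (0.06670)² = 1798 Ω

1800 Ω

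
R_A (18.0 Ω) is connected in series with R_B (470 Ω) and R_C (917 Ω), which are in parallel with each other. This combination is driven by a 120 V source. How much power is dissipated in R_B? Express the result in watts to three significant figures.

First combine the parallel branches into one equivalent R_p, then R_A + R_p is a series pair.
R_p = (470×917)/(470+917) = 310.7 Ω
R_total = 18.0 + 310.7 = 328.7 Ω
I = V / R_total = 120 / 328.7 = 0.3650 A
Voltage across the parallel pair: V_p = I × R_p = 0.3650 × 310.7 = 113.4 V
R_B is across V_p, so use P = V²/R for that branch.
P_R_B = (113.4)² / 470 = 27.37 W

27.4 W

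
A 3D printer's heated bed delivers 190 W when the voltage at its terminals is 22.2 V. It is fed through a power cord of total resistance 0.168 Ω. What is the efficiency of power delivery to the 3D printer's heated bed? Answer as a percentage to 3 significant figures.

I = P / V = 190 / 22.2 = 8.559 A through the power cord.
P_line = I² R_line = (8.559)² × 0.168 = 12.31 W
P_source = P_load + P_line = 190.0 + 12.31 = 202.3 W
η = P_load / P_source = 190.0 / 202.3 = 0.9392

93.9 %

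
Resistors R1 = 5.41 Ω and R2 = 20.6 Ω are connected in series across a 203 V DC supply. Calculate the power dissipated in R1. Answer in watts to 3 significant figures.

Series elements share the same current, so find I first, then use P = I²R.
R_total = 5.41 + 20.6 = 26.01 Ω
I = V / R_total = 203 / 26.01 = 7.805 A
P_R1 = I² × R1 = (7.805)² × 5.41 = 329.5 W

330 W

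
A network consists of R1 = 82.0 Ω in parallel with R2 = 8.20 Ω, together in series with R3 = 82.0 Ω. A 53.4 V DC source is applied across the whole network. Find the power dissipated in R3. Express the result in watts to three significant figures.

29.2 W

Collapse the R1‖R2 pair into one equivalent R_p; then R_p and R3 form a series string.
R_p = (82.0×8.20)/(82.0+8.20) = 7.455 Ω
R_total = R_p + 82.0 = 7.455 + 82.0 = 89.45 Ω
I = V / R_total = 53.4 / 89.45 = 0.5970 A
R3 is the series element, so its power is I²R.
P_R3 = (0.5970)² × 82.0 = 29.22 W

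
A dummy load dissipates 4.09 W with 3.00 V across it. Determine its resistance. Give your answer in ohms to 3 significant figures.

The two known quantities fix the third via R = V² / P.
R = (3.00)² / 4.09 = 2.200 Ω

2.20 Ω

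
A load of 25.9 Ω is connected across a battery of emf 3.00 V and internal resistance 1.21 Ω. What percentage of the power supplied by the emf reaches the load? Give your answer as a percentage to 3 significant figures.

95.5 %

Efficiency is P_load / P_total. With a series r and R sharing the same I, P = I²R for each, so η = R/(R+r).
η = R / (R + r) = 25.9 / (25.9 + 1.21) = 0.9554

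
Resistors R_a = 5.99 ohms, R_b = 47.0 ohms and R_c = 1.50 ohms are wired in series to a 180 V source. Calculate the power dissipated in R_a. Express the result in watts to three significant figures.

65.4 W

Since the resistors are in series they all carry the loop current I = V/R_total; the power in any one is I²R.
R_total = 5.99 + 47.0 + 1.50 = 54.49 Ω
I = V / R_total = 180 / 54.49 = 3.303 A
P_R_a = I² × R_a = (3.303)² × 5.99 = 65.36 W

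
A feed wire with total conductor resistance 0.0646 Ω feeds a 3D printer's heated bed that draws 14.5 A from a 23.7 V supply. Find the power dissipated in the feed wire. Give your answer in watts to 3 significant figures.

13.6 W

Only the current and the line resistance are needed for the I²R loss.
The feed wire carries the full 14.5 A.
P_line = I² R_line = (14.50)² × 0.0646 = 13.58 W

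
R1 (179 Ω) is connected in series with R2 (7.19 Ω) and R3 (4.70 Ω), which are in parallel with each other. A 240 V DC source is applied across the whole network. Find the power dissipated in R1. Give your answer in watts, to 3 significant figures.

312 W

Replace R2 and R3 with their parallel equivalent so the circuit becomes R1 in series with R_p.
R_p = (7.19×4.70)/(7.19+4.70) = 2.842 Ω
R_total = 179 + 2.842 = 181.8 Ω
I = V / R_total = 240 / 181.8 = 1.320 A
All the current flows through R1; use P = I²R.
P_R1 = (1.320)² × 179 = 311.8 W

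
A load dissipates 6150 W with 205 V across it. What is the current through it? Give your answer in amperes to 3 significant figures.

From P = V I = I²R = V²/R, with the two given quantities we get I = P / V.
I = 6150 / 205 = 30.00 A

30.0 A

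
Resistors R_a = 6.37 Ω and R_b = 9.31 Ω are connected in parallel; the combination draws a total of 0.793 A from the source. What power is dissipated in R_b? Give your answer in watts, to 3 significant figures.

We need the common branch voltage; get it from I_total × R_eq, then P = V²/R for the branch.
1/R_eq = 1/6.37 + 1/9.31 ⇒ R_eq = 3.782 Ω
V = I_total × R_eq = 0.7930 × 3.782 = 2.999 V
P_R_b = V² / R_b = (2.999)² / 9.31 = 0.9662 W

0.966 W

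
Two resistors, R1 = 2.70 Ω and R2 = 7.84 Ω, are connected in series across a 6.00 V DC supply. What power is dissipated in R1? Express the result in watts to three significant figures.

Since the resistors are in series they all carry the loop current I = V/R_total; the power in any one is I²R.
R_total = 2.70 + 7.84 = 10.54 Ω
I = V / R_total = 6.00 / 10.54 = 0.5693 A
P_R1 = I² × R1 = (0.5693)² × 2.70 = 0.8750 W

0.875 W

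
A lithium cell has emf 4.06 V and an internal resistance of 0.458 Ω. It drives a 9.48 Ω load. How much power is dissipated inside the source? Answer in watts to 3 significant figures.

Internal loss is I²r, with I set by the total series resistance r+R.
I = ε / (r + R) = 4.06 / (0.458 + 9.48) = 0.4085 A
P_int = I² r = (0.4085)² × 0.458 = 0.07644 W

0.0764 W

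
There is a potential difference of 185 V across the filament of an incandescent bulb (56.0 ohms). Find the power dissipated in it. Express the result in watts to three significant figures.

611 W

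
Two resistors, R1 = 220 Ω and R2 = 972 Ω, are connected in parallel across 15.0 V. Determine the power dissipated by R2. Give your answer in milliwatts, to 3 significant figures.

Each parallel branch sees the full supply voltage, so P = V²/R applies directly to the target branch.
P_R2 = V² / R2 = (15.0)² / 972 Ω = 0.2315 W

231 mW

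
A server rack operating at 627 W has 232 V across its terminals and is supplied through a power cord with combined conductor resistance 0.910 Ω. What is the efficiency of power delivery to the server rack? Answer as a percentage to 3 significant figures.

I = P / V = 627 / 232 = 2.703 A through the power cord.
P_line = I² R_line = (2.703)² × 0.910 = 6.647 W
P_source = P_load + P_line = 627.0 + 6.647 = 633.6 W
η = P_load / P_source = 627.0 / 633.6 = 0.9895

99.0 %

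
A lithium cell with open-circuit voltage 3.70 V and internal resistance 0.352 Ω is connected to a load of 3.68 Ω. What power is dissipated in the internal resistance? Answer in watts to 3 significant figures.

0.296 W

The internal resistance carries the same current as the load; P_int = I²r.
I = ε / (r + R) = 3.70 / (0.352 + 3.68) = 0.9177 A
P_int = I² r = (0.9177)² × 0.352 = 0.2964 W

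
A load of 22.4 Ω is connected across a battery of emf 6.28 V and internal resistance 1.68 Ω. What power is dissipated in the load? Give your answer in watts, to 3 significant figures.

The internal resistance and the load are in series, so the same I flows through both; get I from ε/(r+R), then I²R for the load.
I = ε / (r + R) = 6.28 / (1.68 + 22.4) = 0.2608 A
P_load = I² R = (0.2608)² × 22.4 = 1.524 W

1.52 W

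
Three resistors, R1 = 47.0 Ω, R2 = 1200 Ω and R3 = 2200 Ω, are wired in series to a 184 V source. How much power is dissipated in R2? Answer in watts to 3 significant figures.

The current is common to all series resistors; compute it, then apply P = I²R for the target.
R_total = 47.0 + 1200 + 2200 = 3447 Ω
I = V / R_total = 184 / 3447 = 0.05338 A
P_R2 = I² × R2 = (0.05338)² × 1200 = 3.419 W

3.42 W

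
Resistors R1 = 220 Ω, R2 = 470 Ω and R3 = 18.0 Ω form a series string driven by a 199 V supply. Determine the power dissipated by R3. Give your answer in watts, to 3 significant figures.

The current is common to all series resistors; compute it, then apply P = I²R for the target.
R_total = 220 + 470 + 18.0 = 708.0 Ω
I = V / R_total = 199 / 708.0 = 0.2811 A
P_R3 = I² × R3 = (0.2811)² × 18.0 = 1.422 W

1.42 W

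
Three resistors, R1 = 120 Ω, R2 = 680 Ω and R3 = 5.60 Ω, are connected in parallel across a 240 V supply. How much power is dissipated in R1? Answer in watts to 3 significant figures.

Every branch has 240 V across it, so for R1 the power is simply V²/R.
P_R1 = V² / R1 = (240)² / 120 Ω = 480.0 W

480 W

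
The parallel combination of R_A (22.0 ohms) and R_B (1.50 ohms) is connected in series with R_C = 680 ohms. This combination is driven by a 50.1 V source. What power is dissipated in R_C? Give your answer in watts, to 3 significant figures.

3.68 W

Reduce the parallel combination to a single R_p; the circuit then becomes R_p in series with the remaining resistor.
R_p = (22.0×1.50)/(22.0+1.50) = 1.404 Ω
R_total = R_p + 680 = 1.404 + 680 = 681.4 Ω
I = V / R_total = 50.1 / 681.4 = 0.07352 A
R_C carries the full series current, so P = I²R.
P_R_C = (0.07352)² × 680 = 3.676 W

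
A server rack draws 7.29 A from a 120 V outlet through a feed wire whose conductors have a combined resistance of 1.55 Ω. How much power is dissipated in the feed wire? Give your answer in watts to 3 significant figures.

82.4 W

The feed wire is a series resistance carrying the load current; its dissipation is I²R_line.
The feed wire carries the full 7.29 A.
P_line = I² R_line = (7.290)² × 1.55 = 82.37 W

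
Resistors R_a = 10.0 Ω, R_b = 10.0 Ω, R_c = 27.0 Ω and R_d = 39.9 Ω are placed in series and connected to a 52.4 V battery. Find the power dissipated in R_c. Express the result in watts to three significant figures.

Series elements share the same current, so find I first, then use P = I²R.
R_total = 10.0 + 10.0 + 27.0 + 39.9 = 86.90 Ω
I = V / R_total = 52.4 / 86.90 = 0.6030 A
P_R_c = I² × R_c = (0.6030)² × 27.0 = 9.817 W

9.82 W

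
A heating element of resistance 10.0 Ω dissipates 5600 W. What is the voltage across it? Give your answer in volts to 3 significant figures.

237 V

Rearranging the power relation for the two known quantities gives V = √(P R).
V = √(5600 × 10.0) = 236.6 V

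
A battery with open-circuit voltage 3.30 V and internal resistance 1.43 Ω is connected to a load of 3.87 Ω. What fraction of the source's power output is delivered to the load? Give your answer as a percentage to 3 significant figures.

73.0 %

η = P_load/(P_load+P_int) = I²R/(I²R+I²r) = R/(R+r) — the I² cancels for series elements.
η = R / (R + r) = 3.87 / (3.87 + 1.43) = 0.7302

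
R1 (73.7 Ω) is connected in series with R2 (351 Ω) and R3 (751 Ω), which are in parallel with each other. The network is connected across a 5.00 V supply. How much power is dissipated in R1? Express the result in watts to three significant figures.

0.0188 W

First combine the parallel branches into one equivalent R_p, then R1 + R_p is a series pair.
R_p = (351×751)/(351+751) = 239.2 Ω
R_total = 73.7 + 239.2 = 312.9 Ω
I = V / R_total = 5.00 / 312.9 = 0.01598 A
R1 carries the full series current, so P = I²R.
P_R1 = (0.01598)² × 73.7 = 0.01882 W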